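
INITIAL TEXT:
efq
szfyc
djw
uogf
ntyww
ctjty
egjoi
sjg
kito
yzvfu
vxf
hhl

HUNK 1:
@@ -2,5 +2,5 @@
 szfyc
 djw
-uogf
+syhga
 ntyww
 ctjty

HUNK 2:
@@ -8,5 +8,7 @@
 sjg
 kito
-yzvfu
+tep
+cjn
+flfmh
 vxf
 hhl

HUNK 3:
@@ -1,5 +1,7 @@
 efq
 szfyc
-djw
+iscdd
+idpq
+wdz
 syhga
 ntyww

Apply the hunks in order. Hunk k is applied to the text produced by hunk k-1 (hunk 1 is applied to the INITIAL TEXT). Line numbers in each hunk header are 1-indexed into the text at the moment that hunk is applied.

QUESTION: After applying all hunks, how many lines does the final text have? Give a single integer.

Hunk 1: at line 2 remove [uogf] add [syhga] -> 12 lines: efq szfyc djw syhga ntyww ctjty egjoi sjg kito yzvfu vxf hhl
Hunk 2: at line 8 remove [yzvfu] add [tep,cjn,flfmh] -> 14 lines: efq szfyc djw syhga ntyww ctjty egjoi sjg kito tep cjn flfmh vxf hhl
Hunk 3: at line 1 remove [djw] add [iscdd,idpq,wdz] -> 16 lines: efq szfyc iscdd idpq wdz syhga ntyww ctjty egjoi sjg kito tep cjn flfmh vxf hhl
Final line count: 16

Answer: 16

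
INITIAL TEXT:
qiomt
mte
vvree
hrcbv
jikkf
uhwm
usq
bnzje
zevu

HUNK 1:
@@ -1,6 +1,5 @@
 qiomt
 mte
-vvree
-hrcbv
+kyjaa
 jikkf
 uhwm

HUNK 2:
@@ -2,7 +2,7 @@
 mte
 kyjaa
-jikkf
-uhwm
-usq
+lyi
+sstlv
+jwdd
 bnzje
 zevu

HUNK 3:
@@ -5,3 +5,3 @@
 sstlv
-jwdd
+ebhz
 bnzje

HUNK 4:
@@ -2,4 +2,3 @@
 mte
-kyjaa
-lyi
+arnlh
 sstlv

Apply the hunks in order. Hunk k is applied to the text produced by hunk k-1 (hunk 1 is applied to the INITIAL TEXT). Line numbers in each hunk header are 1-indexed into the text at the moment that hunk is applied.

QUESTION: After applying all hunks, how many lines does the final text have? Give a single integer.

Answer: 7

Derivation:
Hunk 1: at line 1 remove [vvree,hrcbv] add [kyjaa] -> 8 lines: qiomt mte kyjaa jikkf uhwm usq bnzje zevu
Hunk 2: at line 2 remove [jikkf,uhwm,usq] add [lyi,sstlv,jwdd] -> 8 lines: qiomt mte kyjaa lyi sstlv jwdd bnzje zevu
Hunk 3: at line 5 remove [jwdd] add [ebhz] -> 8 lines: qiomt mte kyjaa lyi sstlv ebhz bnzje zevu
Hunk 4: at line 2 remove [kyjaa,lyi] add [arnlh] -> 7 lines: qiomt mte arnlh sstlv ebhz bnzje zevu
Final line count: 7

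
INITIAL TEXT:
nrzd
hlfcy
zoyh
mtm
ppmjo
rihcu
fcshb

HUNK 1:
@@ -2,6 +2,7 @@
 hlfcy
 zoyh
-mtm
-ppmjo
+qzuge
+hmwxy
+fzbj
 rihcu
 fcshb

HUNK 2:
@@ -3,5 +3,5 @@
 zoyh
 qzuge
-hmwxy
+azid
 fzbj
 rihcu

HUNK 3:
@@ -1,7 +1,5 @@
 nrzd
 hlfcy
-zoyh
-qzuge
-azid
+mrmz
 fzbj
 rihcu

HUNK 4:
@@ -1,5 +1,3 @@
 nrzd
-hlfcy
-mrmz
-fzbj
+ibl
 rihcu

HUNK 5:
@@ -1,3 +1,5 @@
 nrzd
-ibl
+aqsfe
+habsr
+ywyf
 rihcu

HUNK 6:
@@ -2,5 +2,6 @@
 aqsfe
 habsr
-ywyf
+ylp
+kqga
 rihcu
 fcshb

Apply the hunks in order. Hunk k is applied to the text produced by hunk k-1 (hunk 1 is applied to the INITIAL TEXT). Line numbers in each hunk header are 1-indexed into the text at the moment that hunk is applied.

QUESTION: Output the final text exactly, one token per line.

Answer: nrzd
aqsfe
habsr
ylp
kqga
rihcu
fcshb

Derivation:
Hunk 1: at line 2 remove [mtm,ppmjo] add [qzuge,hmwxy,fzbj] -> 8 lines: nrzd hlfcy zoyh qzuge hmwxy fzbj rihcu fcshb
Hunk 2: at line 3 remove [hmwxy] add [azid] -> 8 lines: nrzd hlfcy zoyh qzuge azid fzbj rihcu fcshb
Hunk 3: at line 1 remove [zoyh,qzuge,azid] add [mrmz] -> 6 lines: nrzd hlfcy mrmz fzbj rihcu fcshb
Hunk 4: at line 1 remove [hlfcy,mrmz,fzbj] add [ibl] -> 4 lines: nrzd ibl rihcu fcshb
Hunk 5: at line 1 remove [ibl] add [aqsfe,habsr,ywyf] -> 6 lines: nrzd aqsfe habsr ywyf rihcu fcshb
Hunk 6: at line 2 remove [ywyf] add [ylp,kqga] -> 7 lines: nrzd aqsfe habsr ylp kqga rihcu fcshb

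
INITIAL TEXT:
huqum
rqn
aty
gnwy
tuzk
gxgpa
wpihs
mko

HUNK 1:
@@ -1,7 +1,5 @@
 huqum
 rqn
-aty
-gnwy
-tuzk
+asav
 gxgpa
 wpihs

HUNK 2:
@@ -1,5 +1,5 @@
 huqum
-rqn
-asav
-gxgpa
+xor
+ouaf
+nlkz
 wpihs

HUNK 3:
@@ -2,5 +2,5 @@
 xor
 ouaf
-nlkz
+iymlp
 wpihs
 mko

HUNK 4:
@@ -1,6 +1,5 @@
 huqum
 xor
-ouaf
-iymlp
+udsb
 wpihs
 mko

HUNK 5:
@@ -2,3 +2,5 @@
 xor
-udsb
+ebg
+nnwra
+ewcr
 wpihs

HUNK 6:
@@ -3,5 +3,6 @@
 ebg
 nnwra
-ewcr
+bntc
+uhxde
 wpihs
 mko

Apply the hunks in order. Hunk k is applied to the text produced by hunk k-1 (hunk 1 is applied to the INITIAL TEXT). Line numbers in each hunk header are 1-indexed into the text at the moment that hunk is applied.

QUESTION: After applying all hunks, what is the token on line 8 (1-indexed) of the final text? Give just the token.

Hunk 1: at line 1 remove [aty,gnwy,tuzk] add [asav] -> 6 lines: huqum rqn asav gxgpa wpihs mko
Hunk 2: at line 1 remove [rqn,asav,gxgpa] add [xor,ouaf,nlkz] -> 6 lines: huqum xor ouaf nlkz wpihs mko
Hunk 3: at line 2 remove [nlkz] add [iymlp] -> 6 lines: huqum xor ouaf iymlp wpihs mko
Hunk 4: at line 1 remove [ouaf,iymlp] add [udsb] -> 5 lines: huqum xor udsb wpihs mko
Hunk 5: at line 2 remove [udsb] add [ebg,nnwra,ewcr] -> 7 lines: huqum xor ebg nnwra ewcr wpihs mko
Hunk 6: at line 3 remove [ewcr] add [bntc,uhxde] -> 8 lines: huqum xor ebg nnwra bntc uhxde wpihs mko
Final line 8: mko

Answer: mko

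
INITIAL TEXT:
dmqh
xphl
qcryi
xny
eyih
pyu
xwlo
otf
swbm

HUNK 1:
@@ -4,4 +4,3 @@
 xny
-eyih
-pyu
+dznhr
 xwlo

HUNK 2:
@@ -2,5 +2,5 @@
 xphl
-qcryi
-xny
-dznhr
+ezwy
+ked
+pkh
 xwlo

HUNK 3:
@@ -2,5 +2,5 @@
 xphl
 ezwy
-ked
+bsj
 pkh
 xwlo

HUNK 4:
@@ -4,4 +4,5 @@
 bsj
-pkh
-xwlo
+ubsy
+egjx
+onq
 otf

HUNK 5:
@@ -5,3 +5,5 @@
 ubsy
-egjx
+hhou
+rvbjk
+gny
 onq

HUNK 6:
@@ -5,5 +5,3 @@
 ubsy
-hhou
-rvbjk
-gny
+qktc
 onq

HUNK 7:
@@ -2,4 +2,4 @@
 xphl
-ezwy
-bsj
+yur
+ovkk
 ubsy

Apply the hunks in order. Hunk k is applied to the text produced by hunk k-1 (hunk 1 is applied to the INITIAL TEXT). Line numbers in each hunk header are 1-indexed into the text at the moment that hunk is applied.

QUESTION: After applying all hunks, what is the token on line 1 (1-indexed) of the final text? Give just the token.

Hunk 1: at line 4 remove [eyih,pyu] add [dznhr] -> 8 lines: dmqh xphl qcryi xny dznhr xwlo otf swbm
Hunk 2: at line 2 remove [qcryi,xny,dznhr] add [ezwy,ked,pkh] -> 8 lines: dmqh xphl ezwy ked pkh xwlo otf swbm
Hunk 3: at line 2 remove [ked] add [bsj] -> 8 lines: dmqh xphl ezwy bsj pkh xwlo otf swbm
Hunk 4: at line 4 remove [pkh,xwlo] add [ubsy,egjx,onq] -> 9 lines: dmqh xphl ezwy bsj ubsy egjx onq otf swbm
Hunk 5: at line 5 remove [egjx] add [hhou,rvbjk,gny] -> 11 lines: dmqh xphl ezwy bsj ubsy hhou rvbjk gny onq otf swbm
Hunk 6: at line 5 remove [hhou,rvbjk,gny] add [qktc] -> 9 lines: dmqh xphl ezwy bsj ubsy qktc onq otf swbm
Hunk 7: at line 2 remove [ezwy,bsj] add [yur,ovkk] -> 9 lines: dmqh xphl yur ovkk ubsy qktc onq otf swbm
Final line 1: dmqh

Answer: dmqh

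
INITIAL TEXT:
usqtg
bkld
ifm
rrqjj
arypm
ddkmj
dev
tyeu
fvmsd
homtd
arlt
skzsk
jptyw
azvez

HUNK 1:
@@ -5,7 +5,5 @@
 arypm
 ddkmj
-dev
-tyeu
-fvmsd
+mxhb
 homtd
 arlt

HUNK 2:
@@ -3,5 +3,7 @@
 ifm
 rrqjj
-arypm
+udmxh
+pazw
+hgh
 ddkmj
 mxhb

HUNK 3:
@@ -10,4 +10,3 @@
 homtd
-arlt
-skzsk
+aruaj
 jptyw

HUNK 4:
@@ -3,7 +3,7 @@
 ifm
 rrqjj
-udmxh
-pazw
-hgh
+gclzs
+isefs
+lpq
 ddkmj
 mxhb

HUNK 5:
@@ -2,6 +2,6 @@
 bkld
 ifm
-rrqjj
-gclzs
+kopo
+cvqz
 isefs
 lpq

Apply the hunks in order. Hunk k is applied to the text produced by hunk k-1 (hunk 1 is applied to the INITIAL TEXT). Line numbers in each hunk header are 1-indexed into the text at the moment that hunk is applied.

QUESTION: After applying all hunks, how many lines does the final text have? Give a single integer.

Answer: 13

Derivation:
Hunk 1: at line 5 remove [dev,tyeu,fvmsd] add [mxhb] -> 12 lines: usqtg bkld ifm rrqjj arypm ddkmj mxhb homtd arlt skzsk jptyw azvez
Hunk 2: at line 3 remove [arypm] add [udmxh,pazw,hgh] -> 14 lines: usqtg bkld ifm rrqjj udmxh pazw hgh ddkmj mxhb homtd arlt skzsk jptyw azvez
Hunk 3: at line 10 remove [arlt,skzsk] add [aruaj] -> 13 lines: usqtg bkld ifm rrqjj udmxh pazw hgh ddkmj mxhb homtd aruaj jptyw azvez
Hunk 4: at line 3 remove [udmxh,pazw,hgh] add [gclzs,isefs,lpq] -> 13 lines: usqtg bkld ifm rrqjj gclzs isefs lpq ddkmj mxhb homtd aruaj jptyw azvez
Hunk 5: at line 2 remove [rrqjj,gclzs] add [kopo,cvqz] -> 13 lines: usqtg bkld ifm kopo cvqz isefs lpq ddkmj mxhb homtd aruaj jptyw azvez
Final line count: 13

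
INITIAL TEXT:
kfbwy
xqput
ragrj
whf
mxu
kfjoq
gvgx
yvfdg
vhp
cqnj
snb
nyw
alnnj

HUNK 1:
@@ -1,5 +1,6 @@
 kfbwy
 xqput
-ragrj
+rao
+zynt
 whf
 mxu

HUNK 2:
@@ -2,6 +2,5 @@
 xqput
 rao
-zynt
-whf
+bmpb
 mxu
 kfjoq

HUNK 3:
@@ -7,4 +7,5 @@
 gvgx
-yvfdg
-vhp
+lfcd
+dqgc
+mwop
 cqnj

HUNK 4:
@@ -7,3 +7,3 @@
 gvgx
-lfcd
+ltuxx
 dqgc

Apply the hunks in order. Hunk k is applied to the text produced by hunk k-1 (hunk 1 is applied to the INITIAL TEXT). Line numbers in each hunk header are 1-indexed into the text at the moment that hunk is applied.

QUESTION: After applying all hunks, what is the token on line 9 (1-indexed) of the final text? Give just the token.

Hunk 1: at line 1 remove [ragrj] add [rao,zynt] -> 14 lines: kfbwy xqput rao zynt whf mxu kfjoq gvgx yvfdg vhp cqnj snb nyw alnnj
Hunk 2: at line 2 remove [zynt,whf] add [bmpb] -> 13 lines: kfbwy xqput rao bmpb mxu kfjoq gvgx yvfdg vhp cqnj snb nyw alnnj
Hunk 3: at line 7 remove [yvfdg,vhp] add [lfcd,dqgc,mwop] -> 14 lines: kfbwy xqput rao bmpb mxu kfjoq gvgx lfcd dqgc mwop cqnj snb nyw alnnj
Hunk 4: at line 7 remove [lfcd] add [ltuxx] -> 14 lines: kfbwy xqput rao bmpb mxu kfjoq gvgx ltuxx dqgc mwop cqnj snb nyw alnnj
Final line 9: dqgc

Answer: dqgc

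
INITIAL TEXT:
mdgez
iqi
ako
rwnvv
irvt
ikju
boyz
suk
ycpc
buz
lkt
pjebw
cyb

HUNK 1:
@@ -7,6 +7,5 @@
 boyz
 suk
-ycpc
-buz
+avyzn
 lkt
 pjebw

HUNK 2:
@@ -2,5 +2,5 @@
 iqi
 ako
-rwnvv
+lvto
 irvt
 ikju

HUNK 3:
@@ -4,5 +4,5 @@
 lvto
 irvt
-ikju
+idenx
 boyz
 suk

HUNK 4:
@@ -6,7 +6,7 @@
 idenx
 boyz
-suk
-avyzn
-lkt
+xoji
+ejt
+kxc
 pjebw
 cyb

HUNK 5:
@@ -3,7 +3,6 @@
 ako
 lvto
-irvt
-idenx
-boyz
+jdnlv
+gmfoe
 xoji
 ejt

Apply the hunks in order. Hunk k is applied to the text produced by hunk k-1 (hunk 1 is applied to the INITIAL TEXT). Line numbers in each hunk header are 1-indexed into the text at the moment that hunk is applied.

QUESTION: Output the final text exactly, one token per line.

Hunk 1: at line 7 remove [ycpc,buz] add [avyzn] -> 12 lines: mdgez iqi ako rwnvv irvt ikju boyz suk avyzn lkt pjebw cyb
Hunk 2: at line 2 remove [rwnvv] add [lvto] -> 12 lines: mdgez iqi ako lvto irvt ikju boyz suk avyzn lkt pjebw cyb
Hunk 3: at line 4 remove [ikju] add [idenx] -> 12 lines: mdgez iqi ako lvto irvt idenx boyz suk avyzn lkt pjebw cyb
Hunk 4: at line 6 remove [suk,avyzn,lkt] add [xoji,ejt,kxc] -> 12 lines: mdgez iqi ako lvto irvt idenx boyz xoji ejt kxc pjebw cyb
Hunk 5: at line 3 remove [irvt,idenx,boyz] add [jdnlv,gmfoe] -> 11 lines: mdgez iqi ako lvto jdnlv gmfoe xoji ejt kxc pjebw cyb

Answer: mdgez
iqi
ako
lvto
jdnlv
gmfoe
xoji
ejt
kxc
pjebw
cyb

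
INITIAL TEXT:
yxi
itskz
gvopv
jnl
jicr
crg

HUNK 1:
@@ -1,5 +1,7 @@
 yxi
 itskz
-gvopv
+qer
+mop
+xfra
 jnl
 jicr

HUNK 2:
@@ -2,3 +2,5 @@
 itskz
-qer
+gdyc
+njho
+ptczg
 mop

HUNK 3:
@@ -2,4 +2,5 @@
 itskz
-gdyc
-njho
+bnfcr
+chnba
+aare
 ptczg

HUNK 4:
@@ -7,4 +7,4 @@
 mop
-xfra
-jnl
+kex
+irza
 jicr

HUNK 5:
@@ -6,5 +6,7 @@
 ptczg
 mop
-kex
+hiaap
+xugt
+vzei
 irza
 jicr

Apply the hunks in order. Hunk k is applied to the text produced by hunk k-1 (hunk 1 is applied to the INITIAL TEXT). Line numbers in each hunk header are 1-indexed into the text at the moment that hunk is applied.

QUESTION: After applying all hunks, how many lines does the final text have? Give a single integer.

Hunk 1: at line 1 remove [gvopv] add [qer,mop,xfra] -> 8 lines: yxi itskz qer mop xfra jnl jicr crg
Hunk 2: at line 2 remove [qer] add [gdyc,njho,ptczg] -> 10 lines: yxi itskz gdyc njho ptczg mop xfra jnl jicr crg
Hunk 3: at line 2 remove [gdyc,njho] add [bnfcr,chnba,aare] -> 11 lines: yxi itskz bnfcr chnba aare ptczg mop xfra jnl jicr crg
Hunk 4: at line 7 remove [xfra,jnl] add [kex,irza] -> 11 lines: yxi itskz bnfcr chnba aare ptczg mop kex irza jicr crg
Hunk 5: at line 6 remove [kex] add [hiaap,xugt,vzei] -> 13 lines: yxi itskz bnfcr chnba aare ptczg mop hiaap xugt vzei irza jicr crg
Final line count: 13

Answer: 13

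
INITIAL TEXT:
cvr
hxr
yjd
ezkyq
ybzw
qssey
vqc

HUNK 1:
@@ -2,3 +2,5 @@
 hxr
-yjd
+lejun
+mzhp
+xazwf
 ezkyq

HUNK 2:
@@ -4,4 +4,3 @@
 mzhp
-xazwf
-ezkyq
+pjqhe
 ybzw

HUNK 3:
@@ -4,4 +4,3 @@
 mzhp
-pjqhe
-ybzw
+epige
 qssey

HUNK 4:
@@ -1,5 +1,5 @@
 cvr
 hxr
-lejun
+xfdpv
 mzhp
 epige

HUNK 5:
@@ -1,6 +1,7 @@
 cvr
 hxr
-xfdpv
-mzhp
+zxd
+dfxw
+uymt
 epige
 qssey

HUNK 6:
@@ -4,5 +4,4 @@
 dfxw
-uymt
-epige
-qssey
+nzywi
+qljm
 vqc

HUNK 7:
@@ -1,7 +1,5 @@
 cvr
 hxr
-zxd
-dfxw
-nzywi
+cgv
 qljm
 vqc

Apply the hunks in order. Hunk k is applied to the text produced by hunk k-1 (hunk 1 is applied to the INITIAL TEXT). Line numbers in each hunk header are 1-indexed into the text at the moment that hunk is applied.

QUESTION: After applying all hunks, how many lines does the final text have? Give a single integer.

Answer: 5

Derivation:
Hunk 1: at line 2 remove [yjd] add [lejun,mzhp,xazwf] -> 9 lines: cvr hxr lejun mzhp xazwf ezkyq ybzw qssey vqc
Hunk 2: at line 4 remove [xazwf,ezkyq] add [pjqhe] -> 8 lines: cvr hxr lejun mzhp pjqhe ybzw qssey vqc
Hunk 3: at line 4 remove [pjqhe,ybzw] add [epige] -> 7 lines: cvr hxr lejun mzhp epige qssey vqc
Hunk 4: at line 1 remove [lejun] add [xfdpv] -> 7 lines: cvr hxr xfdpv mzhp epige qssey vqc
Hunk 5: at line 1 remove [xfdpv,mzhp] add [zxd,dfxw,uymt] -> 8 lines: cvr hxr zxd dfxw uymt epige qssey vqc
Hunk 6: at line 4 remove [uymt,epige,qssey] add [nzywi,qljm] -> 7 lines: cvr hxr zxd dfxw nzywi qljm vqc
Hunk 7: at line 1 remove [zxd,dfxw,nzywi] add [cgv] -> 5 lines: cvr hxr cgv qljm vqc
Final line count: 5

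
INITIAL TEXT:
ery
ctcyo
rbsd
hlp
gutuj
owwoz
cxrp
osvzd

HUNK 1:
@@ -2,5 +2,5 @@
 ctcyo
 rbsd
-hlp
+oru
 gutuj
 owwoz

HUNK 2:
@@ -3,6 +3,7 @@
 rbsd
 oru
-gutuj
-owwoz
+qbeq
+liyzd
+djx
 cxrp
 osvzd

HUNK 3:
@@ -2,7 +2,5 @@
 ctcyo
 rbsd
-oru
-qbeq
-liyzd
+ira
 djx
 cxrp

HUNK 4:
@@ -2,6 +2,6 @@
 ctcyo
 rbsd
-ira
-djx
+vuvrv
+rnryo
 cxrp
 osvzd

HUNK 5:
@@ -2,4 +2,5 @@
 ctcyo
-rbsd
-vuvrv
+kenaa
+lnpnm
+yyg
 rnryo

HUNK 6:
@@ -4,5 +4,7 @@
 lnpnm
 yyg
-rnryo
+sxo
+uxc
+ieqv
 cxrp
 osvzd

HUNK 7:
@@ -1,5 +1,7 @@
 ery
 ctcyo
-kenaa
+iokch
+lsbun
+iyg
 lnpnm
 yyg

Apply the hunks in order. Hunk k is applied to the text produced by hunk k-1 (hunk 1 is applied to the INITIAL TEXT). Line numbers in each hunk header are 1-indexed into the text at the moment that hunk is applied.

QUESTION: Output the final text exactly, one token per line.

Hunk 1: at line 2 remove [hlp] add [oru] -> 8 lines: ery ctcyo rbsd oru gutuj owwoz cxrp osvzd
Hunk 2: at line 3 remove [gutuj,owwoz] add [qbeq,liyzd,djx] -> 9 lines: ery ctcyo rbsd oru qbeq liyzd djx cxrp osvzd
Hunk 3: at line 2 remove [oru,qbeq,liyzd] add [ira] -> 7 lines: ery ctcyo rbsd ira djx cxrp osvzd
Hunk 4: at line 2 remove [ira,djx] add [vuvrv,rnryo] -> 7 lines: ery ctcyo rbsd vuvrv rnryo cxrp osvzd
Hunk 5: at line 2 remove [rbsd,vuvrv] add [kenaa,lnpnm,yyg] -> 8 lines: ery ctcyo kenaa lnpnm yyg rnryo cxrp osvzd
Hunk 6: at line 4 remove [rnryo] add [sxo,uxc,ieqv] -> 10 lines: ery ctcyo kenaa lnpnm yyg sxo uxc ieqv cxrp osvzd
Hunk 7: at line 1 remove [kenaa] add [iokch,lsbun,iyg] -> 12 lines: ery ctcyo iokch lsbun iyg lnpnm yyg sxo uxc ieqv cxrp osvzd

Answer: ery
ctcyo
iokch
lsbun
iyg
lnpnm
yyg
sxo
uxc
ieqv
cxrp
osvzd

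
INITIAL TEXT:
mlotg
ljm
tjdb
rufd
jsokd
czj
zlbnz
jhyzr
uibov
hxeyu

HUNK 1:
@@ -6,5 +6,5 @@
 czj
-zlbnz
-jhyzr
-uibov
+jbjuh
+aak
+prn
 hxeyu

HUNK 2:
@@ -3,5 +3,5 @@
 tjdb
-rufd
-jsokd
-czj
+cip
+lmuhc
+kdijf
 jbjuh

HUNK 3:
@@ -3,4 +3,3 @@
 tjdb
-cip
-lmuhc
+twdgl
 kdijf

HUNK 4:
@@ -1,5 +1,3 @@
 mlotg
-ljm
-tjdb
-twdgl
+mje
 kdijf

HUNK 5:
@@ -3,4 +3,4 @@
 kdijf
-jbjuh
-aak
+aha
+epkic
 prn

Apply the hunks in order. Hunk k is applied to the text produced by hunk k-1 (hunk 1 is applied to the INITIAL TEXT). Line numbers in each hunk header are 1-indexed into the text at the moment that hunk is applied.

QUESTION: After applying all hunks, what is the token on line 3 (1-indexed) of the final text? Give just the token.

Hunk 1: at line 6 remove [zlbnz,jhyzr,uibov] add [jbjuh,aak,prn] -> 10 lines: mlotg ljm tjdb rufd jsokd czj jbjuh aak prn hxeyu
Hunk 2: at line 3 remove [rufd,jsokd,czj] add [cip,lmuhc,kdijf] -> 10 lines: mlotg ljm tjdb cip lmuhc kdijf jbjuh aak prn hxeyu
Hunk 3: at line 3 remove [cip,lmuhc] add [twdgl] -> 9 lines: mlotg ljm tjdb twdgl kdijf jbjuh aak prn hxeyu
Hunk 4: at line 1 remove [ljm,tjdb,twdgl] add [mje] -> 7 lines: mlotg mje kdijf jbjuh aak prn hxeyu
Hunk 5: at line 3 remove [jbjuh,aak] add [aha,epkic] -> 7 lines: mlotg mje kdijf aha epkic prn hxeyu
Final line 3: kdijf

Answer: kdijf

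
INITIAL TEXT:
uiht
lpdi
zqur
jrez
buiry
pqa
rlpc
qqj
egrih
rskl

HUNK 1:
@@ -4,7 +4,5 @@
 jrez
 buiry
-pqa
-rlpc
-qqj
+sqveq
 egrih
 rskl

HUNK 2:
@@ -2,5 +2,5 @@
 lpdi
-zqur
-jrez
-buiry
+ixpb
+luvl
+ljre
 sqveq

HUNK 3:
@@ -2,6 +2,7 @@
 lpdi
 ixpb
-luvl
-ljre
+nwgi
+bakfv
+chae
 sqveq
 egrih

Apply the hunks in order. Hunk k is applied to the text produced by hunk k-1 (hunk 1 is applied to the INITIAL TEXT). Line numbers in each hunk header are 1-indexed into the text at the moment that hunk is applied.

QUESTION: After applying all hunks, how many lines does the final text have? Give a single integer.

Answer: 9

Derivation:
Hunk 1: at line 4 remove [pqa,rlpc,qqj] add [sqveq] -> 8 lines: uiht lpdi zqur jrez buiry sqveq egrih rskl
Hunk 2: at line 2 remove [zqur,jrez,buiry] add [ixpb,luvl,ljre] -> 8 lines: uiht lpdi ixpb luvl ljre sqveq egrih rskl
Hunk 3: at line 2 remove [luvl,ljre] add [nwgi,bakfv,chae] -> 9 lines: uiht lpdi ixpb nwgi bakfv chae sqveq egrih rskl
Final line count: 9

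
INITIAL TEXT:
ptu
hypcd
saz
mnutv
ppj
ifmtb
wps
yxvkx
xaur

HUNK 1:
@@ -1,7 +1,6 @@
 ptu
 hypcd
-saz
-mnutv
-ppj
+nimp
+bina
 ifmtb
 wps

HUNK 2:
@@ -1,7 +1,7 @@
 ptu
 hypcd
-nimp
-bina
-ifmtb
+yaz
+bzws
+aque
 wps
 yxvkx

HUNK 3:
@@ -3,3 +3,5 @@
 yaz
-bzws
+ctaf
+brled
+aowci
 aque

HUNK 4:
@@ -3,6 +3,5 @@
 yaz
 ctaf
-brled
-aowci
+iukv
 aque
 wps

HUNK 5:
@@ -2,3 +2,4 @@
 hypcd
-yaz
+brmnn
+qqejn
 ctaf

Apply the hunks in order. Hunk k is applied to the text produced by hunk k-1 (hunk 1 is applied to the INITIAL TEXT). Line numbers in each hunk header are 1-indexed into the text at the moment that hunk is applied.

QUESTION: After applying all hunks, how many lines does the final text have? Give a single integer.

Hunk 1: at line 1 remove [saz,mnutv,ppj] add [nimp,bina] -> 8 lines: ptu hypcd nimp bina ifmtb wps yxvkx xaur
Hunk 2: at line 1 remove [nimp,bina,ifmtb] add [yaz,bzws,aque] -> 8 lines: ptu hypcd yaz bzws aque wps yxvkx xaur
Hunk 3: at line 3 remove [bzws] add [ctaf,brled,aowci] -> 10 lines: ptu hypcd yaz ctaf brled aowci aque wps yxvkx xaur
Hunk 4: at line 3 remove [brled,aowci] add [iukv] -> 9 lines: ptu hypcd yaz ctaf iukv aque wps yxvkx xaur
Hunk 5: at line 2 remove [yaz] add [brmnn,qqejn] -> 10 lines: ptu hypcd brmnn qqejn ctaf iukv aque wps yxvkx xaur
Final line count: 10

Answer: 10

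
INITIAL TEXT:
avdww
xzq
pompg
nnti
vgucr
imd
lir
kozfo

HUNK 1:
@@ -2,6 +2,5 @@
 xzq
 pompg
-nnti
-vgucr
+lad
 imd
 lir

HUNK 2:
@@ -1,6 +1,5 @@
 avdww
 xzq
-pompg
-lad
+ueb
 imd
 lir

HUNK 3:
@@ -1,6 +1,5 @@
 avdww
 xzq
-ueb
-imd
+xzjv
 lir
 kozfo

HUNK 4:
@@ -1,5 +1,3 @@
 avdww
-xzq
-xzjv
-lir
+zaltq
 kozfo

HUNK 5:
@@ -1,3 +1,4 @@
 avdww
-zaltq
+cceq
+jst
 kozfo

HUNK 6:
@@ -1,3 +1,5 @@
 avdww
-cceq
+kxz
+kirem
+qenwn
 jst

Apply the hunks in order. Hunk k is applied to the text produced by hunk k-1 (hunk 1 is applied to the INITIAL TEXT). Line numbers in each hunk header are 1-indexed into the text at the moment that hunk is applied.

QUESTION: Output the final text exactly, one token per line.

Answer: avdww
kxz
kirem
qenwn
jst
kozfo

Derivation:
Hunk 1: at line 2 remove [nnti,vgucr] add [lad] -> 7 lines: avdww xzq pompg lad imd lir kozfo
Hunk 2: at line 1 remove [pompg,lad] add [ueb] -> 6 lines: avdww xzq ueb imd lir kozfo
Hunk 3: at line 1 remove [ueb,imd] add [xzjv] -> 5 lines: avdww xzq xzjv lir kozfo
Hunk 4: at line 1 remove [xzq,xzjv,lir] add [zaltq] -> 3 lines: avdww zaltq kozfo
Hunk 5: at line 1 remove [zaltq] add [cceq,jst] -> 4 lines: avdww cceq jst kozfo
Hunk 6: at line 1 remove [cceq] add [kxz,kirem,qenwn] -> 6 lines: avdww kxz kirem qenwn jst kozfo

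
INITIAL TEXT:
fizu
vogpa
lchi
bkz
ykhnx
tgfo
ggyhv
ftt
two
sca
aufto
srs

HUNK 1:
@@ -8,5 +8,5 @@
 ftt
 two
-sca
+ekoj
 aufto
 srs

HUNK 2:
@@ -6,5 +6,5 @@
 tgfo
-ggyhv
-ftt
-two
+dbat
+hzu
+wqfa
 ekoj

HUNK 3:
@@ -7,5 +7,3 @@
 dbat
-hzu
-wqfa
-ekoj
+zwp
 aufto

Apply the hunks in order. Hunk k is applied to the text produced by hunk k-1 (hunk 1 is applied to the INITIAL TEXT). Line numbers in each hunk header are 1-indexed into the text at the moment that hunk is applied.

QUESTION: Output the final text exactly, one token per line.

Hunk 1: at line 8 remove [sca] add [ekoj] -> 12 lines: fizu vogpa lchi bkz ykhnx tgfo ggyhv ftt two ekoj aufto srs
Hunk 2: at line 6 remove [ggyhv,ftt,two] add [dbat,hzu,wqfa] -> 12 lines: fizu vogpa lchi bkz ykhnx tgfo dbat hzu wqfa ekoj aufto srs
Hunk 3: at line 7 remove [hzu,wqfa,ekoj] add [zwp] -> 10 lines: fizu vogpa lchi bkz ykhnx tgfo dbat zwp aufto srs

Answer: fizu
vogpa
lchi
bkz
ykhnx
tgfo
dbat
zwp
aufto
srs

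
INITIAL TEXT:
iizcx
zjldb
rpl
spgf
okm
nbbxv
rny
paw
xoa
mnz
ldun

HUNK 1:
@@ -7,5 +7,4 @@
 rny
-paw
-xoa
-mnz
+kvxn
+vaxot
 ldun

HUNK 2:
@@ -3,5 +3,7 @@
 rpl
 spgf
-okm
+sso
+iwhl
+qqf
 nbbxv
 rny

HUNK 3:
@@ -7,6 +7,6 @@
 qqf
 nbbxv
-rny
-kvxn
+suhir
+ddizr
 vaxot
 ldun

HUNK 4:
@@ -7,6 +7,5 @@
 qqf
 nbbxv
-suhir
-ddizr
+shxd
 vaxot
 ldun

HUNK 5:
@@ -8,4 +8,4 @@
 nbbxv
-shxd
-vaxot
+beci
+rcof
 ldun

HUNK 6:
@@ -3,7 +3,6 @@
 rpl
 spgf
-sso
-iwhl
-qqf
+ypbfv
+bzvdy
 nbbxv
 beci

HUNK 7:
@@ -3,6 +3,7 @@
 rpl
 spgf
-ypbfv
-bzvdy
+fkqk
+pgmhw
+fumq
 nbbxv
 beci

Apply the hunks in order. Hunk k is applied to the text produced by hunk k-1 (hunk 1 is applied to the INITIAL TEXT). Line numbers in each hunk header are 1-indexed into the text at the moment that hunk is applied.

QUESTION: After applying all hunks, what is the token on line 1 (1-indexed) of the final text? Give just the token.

Answer: iizcx

Derivation:
Hunk 1: at line 7 remove [paw,xoa,mnz] add [kvxn,vaxot] -> 10 lines: iizcx zjldb rpl spgf okm nbbxv rny kvxn vaxot ldun
Hunk 2: at line 3 remove [okm] add [sso,iwhl,qqf] -> 12 lines: iizcx zjldb rpl spgf sso iwhl qqf nbbxv rny kvxn vaxot ldun
Hunk 3: at line 7 remove [rny,kvxn] add [suhir,ddizr] -> 12 lines: iizcx zjldb rpl spgf sso iwhl qqf nbbxv suhir ddizr vaxot ldun
Hunk 4: at line 7 remove [suhir,ddizr] add [shxd] -> 11 lines: iizcx zjldb rpl spgf sso iwhl qqf nbbxv shxd vaxot ldun
Hunk 5: at line 8 remove [shxd,vaxot] add [beci,rcof] -> 11 lines: iizcx zjldb rpl spgf sso iwhl qqf nbbxv beci rcof ldun
Hunk 6: at line 3 remove [sso,iwhl,qqf] add [ypbfv,bzvdy] -> 10 lines: iizcx zjldb rpl spgf ypbfv bzvdy nbbxv beci rcof ldun
Hunk 7: at line 3 remove [ypbfv,bzvdy] add [fkqk,pgmhw,fumq] -> 11 lines: iizcx zjldb rpl spgf fkqk pgmhw fumq nbbxv beci rcof ldun
Final line 1: iizcx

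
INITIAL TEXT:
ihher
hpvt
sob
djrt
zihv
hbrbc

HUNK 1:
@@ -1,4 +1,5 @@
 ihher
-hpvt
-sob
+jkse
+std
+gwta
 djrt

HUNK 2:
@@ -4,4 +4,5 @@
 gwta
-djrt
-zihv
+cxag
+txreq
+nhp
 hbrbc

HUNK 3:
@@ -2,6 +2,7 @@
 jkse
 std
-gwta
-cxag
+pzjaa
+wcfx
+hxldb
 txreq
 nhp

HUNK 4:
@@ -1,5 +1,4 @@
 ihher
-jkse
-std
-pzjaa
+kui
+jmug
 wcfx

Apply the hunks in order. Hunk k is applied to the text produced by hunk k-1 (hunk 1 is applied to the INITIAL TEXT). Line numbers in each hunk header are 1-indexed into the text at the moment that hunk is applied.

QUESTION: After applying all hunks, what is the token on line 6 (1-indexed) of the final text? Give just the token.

Answer: txreq

Derivation:
Hunk 1: at line 1 remove [hpvt,sob] add [jkse,std,gwta] -> 7 lines: ihher jkse std gwta djrt zihv hbrbc
Hunk 2: at line 4 remove [djrt,zihv] add [cxag,txreq,nhp] -> 8 lines: ihher jkse std gwta cxag txreq nhp hbrbc
Hunk 3: at line 2 remove [gwta,cxag] add [pzjaa,wcfx,hxldb] -> 9 lines: ihher jkse std pzjaa wcfx hxldb txreq nhp hbrbc
Hunk 4: at line 1 remove [jkse,std,pzjaa] add [kui,jmug] -> 8 lines: ihher kui jmug wcfx hxldb txreq nhp hbrbc
Final line 6: txreq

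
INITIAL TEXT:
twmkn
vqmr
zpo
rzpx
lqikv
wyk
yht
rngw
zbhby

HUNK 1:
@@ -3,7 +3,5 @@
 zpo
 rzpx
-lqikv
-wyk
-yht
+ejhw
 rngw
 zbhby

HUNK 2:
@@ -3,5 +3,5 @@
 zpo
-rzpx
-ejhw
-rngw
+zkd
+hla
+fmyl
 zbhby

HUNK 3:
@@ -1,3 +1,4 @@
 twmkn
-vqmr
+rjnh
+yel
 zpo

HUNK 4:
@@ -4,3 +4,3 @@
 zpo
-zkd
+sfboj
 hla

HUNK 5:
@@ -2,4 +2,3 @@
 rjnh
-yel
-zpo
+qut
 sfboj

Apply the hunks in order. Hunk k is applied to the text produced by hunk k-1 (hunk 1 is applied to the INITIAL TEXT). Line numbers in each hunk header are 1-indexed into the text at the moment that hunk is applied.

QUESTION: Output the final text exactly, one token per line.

Answer: twmkn
rjnh
qut
sfboj
hla
fmyl
zbhby

Derivation:
Hunk 1: at line 3 remove [lqikv,wyk,yht] add [ejhw] -> 7 lines: twmkn vqmr zpo rzpx ejhw rngw zbhby
Hunk 2: at line 3 remove [rzpx,ejhw,rngw] add [zkd,hla,fmyl] -> 7 lines: twmkn vqmr zpo zkd hla fmyl zbhby
Hunk 3: at line 1 remove [vqmr] add [rjnh,yel] -> 8 lines: twmkn rjnh yel zpo zkd hla fmyl zbhby
Hunk 4: at line 4 remove [zkd] add [sfboj] -> 8 lines: twmkn rjnh yel zpo sfboj hla fmyl zbhby
Hunk 5: at line 2 remove [yel,zpo] add [qut] -> 7 lines: twmkn rjnh qut sfboj hla fmyl zbhby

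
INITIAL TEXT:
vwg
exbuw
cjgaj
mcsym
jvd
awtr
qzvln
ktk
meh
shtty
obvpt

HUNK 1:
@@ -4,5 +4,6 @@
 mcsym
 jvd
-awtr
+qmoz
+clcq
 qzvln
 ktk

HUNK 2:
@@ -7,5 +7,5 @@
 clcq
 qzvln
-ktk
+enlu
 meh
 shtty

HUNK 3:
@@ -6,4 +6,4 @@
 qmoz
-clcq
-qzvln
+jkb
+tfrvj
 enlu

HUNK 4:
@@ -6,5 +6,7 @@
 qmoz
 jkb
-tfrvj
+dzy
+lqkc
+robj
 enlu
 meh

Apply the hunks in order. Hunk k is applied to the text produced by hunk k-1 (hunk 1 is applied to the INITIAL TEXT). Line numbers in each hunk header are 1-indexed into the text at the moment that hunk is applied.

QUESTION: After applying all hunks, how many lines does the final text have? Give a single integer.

Answer: 14

Derivation:
Hunk 1: at line 4 remove [awtr] add [qmoz,clcq] -> 12 lines: vwg exbuw cjgaj mcsym jvd qmoz clcq qzvln ktk meh shtty obvpt
Hunk 2: at line 7 remove [ktk] add [enlu] -> 12 lines: vwg exbuw cjgaj mcsym jvd qmoz clcq qzvln enlu meh shtty obvpt
Hunk 3: at line 6 remove [clcq,qzvln] add [jkb,tfrvj] -> 12 lines: vwg exbuw cjgaj mcsym jvd qmoz jkb tfrvj enlu meh shtty obvpt
Hunk 4: at line 6 remove [tfrvj] add [dzy,lqkc,robj] -> 14 lines: vwg exbuw cjgaj mcsym jvd qmoz jkb dzy lqkc robj enlu meh shtty obvpt
Final line count: 14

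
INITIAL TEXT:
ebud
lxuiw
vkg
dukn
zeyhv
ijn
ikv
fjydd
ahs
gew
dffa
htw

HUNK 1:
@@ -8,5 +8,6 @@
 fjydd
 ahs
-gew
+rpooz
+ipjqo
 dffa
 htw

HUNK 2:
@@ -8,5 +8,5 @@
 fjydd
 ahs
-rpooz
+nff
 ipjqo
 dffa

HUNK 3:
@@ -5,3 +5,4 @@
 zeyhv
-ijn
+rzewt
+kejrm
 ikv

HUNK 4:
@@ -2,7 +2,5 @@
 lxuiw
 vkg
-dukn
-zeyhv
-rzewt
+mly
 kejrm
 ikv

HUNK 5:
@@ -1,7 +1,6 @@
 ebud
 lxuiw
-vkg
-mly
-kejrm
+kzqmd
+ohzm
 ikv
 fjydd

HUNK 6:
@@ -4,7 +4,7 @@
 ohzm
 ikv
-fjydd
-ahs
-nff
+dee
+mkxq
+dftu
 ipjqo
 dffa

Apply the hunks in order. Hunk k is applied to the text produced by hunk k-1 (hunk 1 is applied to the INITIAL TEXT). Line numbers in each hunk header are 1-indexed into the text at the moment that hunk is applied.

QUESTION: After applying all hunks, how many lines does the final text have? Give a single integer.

Hunk 1: at line 8 remove [gew] add [rpooz,ipjqo] -> 13 lines: ebud lxuiw vkg dukn zeyhv ijn ikv fjydd ahs rpooz ipjqo dffa htw
Hunk 2: at line 8 remove [rpooz] add [nff] -> 13 lines: ebud lxuiw vkg dukn zeyhv ijn ikv fjydd ahs nff ipjqo dffa htw
Hunk 3: at line 5 remove [ijn] add [rzewt,kejrm] -> 14 lines: ebud lxuiw vkg dukn zeyhv rzewt kejrm ikv fjydd ahs nff ipjqo dffa htw
Hunk 4: at line 2 remove [dukn,zeyhv,rzewt] add [mly] -> 12 lines: ebud lxuiw vkg mly kejrm ikv fjydd ahs nff ipjqo dffa htw
Hunk 5: at line 1 remove [vkg,mly,kejrm] add [kzqmd,ohzm] -> 11 lines: ebud lxuiw kzqmd ohzm ikv fjydd ahs nff ipjqo dffa htw
Hunk 6: at line 4 remove [fjydd,ahs,nff] add [dee,mkxq,dftu] -> 11 lines: ebud lxuiw kzqmd ohzm ikv dee mkxq dftu ipjqo dffa htw
Final line count: 11

Answer: 11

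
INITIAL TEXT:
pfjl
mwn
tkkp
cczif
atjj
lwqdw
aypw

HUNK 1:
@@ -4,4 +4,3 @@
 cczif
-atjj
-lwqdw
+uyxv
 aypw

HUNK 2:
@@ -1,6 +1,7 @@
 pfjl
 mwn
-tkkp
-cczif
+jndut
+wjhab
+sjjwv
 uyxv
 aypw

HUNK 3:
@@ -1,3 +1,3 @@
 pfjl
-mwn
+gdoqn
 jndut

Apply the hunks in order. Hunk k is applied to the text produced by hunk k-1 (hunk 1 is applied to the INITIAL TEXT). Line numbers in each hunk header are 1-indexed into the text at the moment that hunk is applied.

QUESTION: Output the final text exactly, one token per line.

Answer: pfjl
gdoqn
jndut
wjhab
sjjwv
uyxv
aypw

Derivation:
Hunk 1: at line 4 remove [atjj,lwqdw] add [uyxv] -> 6 lines: pfjl mwn tkkp cczif uyxv aypw
Hunk 2: at line 1 remove [tkkp,cczif] add [jndut,wjhab,sjjwv] -> 7 lines: pfjl mwn jndut wjhab sjjwv uyxv aypw
Hunk 3: at line 1 remove [mwn] add [gdoqn] -> 7 lines: pfjl gdoqn jndut wjhab sjjwv uyxv aypw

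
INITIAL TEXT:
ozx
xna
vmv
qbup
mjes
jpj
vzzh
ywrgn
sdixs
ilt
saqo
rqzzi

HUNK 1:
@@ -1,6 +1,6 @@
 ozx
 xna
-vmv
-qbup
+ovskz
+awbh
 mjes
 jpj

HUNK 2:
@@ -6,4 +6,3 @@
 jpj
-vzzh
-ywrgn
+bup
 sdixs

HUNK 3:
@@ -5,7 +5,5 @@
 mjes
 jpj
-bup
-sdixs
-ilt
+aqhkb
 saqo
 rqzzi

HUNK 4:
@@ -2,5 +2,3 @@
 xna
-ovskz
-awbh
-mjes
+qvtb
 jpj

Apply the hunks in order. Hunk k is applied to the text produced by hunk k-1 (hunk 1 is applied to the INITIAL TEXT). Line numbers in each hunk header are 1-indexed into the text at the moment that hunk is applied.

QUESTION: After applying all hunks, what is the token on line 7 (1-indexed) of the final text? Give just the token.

Hunk 1: at line 1 remove [vmv,qbup] add [ovskz,awbh] -> 12 lines: ozx xna ovskz awbh mjes jpj vzzh ywrgn sdixs ilt saqo rqzzi
Hunk 2: at line 6 remove [vzzh,ywrgn] add [bup] -> 11 lines: ozx xna ovskz awbh mjes jpj bup sdixs ilt saqo rqzzi
Hunk 3: at line 5 remove [bup,sdixs,ilt] add [aqhkb] -> 9 lines: ozx xna ovskz awbh mjes jpj aqhkb saqo rqzzi
Hunk 4: at line 2 remove [ovskz,awbh,mjes] add [qvtb] -> 7 lines: ozx xna qvtb jpj aqhkb saqo rqzzi
Final line 7: rqzzi

Answer: rqzzi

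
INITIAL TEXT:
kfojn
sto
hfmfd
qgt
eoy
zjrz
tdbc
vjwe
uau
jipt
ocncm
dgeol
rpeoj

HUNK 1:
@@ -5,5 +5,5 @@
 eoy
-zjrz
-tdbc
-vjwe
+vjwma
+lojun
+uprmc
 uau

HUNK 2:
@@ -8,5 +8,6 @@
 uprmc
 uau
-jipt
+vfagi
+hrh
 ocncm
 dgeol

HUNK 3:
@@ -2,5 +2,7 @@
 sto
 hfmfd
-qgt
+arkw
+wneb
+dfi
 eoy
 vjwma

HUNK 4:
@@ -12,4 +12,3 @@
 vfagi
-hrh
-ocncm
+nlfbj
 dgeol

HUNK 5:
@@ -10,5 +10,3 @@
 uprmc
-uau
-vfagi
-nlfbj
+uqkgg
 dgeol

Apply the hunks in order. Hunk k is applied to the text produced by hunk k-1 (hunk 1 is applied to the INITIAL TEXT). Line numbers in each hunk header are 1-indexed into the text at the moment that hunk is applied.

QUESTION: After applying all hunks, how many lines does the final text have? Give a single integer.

Hunk 1: at line 5 remove [zjrz,tdbc,vjwe] add [vjwma,lojun,uprmc] -> 13 lines: kfojn sto hfmfd qgt eoy vjwma lojun uprmc uau jipt ocncm dgeol rpeoj
Hunk 2: at line 8 remove [jipt] add [vfagi,hrh] -> 14 lines: kfojn sto hfmfd qgt eoy vjwma lojun uprmc uau vfagi hrh ocncm dgeol rpeoj
Hunk 3: at line 2 remove [qgt] add [arkw,wneb,dfi] -> 16 lines: kfojn sto hfmfd arkw wneb dfi eoy vjwma lojun uprmc uau vfagi hrh ocncm dgeol rpeoj
Hunk 4: at line 12 remove [hrh,ocncm] add [nlfbj] -> 15 lines: kfojn sto hfmfd arkw wneb dfi eoy vjwma lojun uprmc uau vfagi nlfbj dgeol rpeoj
Hunk 5: at line 10 remove [uau,vfagi,nlfbj] add [uqkgg] -> 13 lines: kfojn sto hfmfd arkw wneb dfi eoy vjwma lojun uprmc uqkgg dgeol rpeoj
Final line count: 13

Answer: 13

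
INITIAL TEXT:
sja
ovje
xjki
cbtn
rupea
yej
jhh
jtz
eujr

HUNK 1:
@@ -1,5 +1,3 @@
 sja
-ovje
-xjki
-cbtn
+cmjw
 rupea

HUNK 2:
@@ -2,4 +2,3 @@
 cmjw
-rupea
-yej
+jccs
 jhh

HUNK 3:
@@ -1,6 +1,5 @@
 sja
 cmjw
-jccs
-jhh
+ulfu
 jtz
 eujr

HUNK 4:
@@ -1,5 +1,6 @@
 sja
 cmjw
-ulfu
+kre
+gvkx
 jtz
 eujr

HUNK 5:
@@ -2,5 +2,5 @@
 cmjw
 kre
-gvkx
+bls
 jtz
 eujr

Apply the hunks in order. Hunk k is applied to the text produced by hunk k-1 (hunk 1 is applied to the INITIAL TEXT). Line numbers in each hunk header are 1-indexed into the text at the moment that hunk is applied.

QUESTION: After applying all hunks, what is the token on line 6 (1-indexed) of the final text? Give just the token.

Hunk 1: at line 1 remove [ovje,xjki,cbtn] add [cmjw] -> 7 lines: sja cmjw rupea yej jhh jtz eujr
Hunk 2: at line 2 remove [rupea,yej] add [jccs] -> 6 lines: sja cmjw jccs jhh jtz eujr
Hunk 3: at line 1 remove [jccs,jhh] add [ulfu] -> 5 lines: sja cmjw ulfu jtz eujr
Hunk 4: at line 1 remove [ulfu] add [kre,gvkx] -> 6 lines: sja cmjw kre gvkx jtz eujr
Hunk 5: at line 2 remove [gvkx] add [bls] -> 6 lines: sja cmjw kre bls jtz eujr
Final line 6: eujr

Answer: eujr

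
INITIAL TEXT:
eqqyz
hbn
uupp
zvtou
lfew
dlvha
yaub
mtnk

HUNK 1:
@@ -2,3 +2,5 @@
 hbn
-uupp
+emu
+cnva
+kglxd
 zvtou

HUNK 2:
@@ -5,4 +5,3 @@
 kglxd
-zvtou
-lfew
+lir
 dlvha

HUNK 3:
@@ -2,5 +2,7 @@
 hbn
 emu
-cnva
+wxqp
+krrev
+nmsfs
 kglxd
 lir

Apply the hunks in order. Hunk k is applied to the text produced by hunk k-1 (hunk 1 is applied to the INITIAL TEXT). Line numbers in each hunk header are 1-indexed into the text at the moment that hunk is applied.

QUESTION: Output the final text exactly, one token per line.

Answer: eqqyz
hbn
emu
wxqp
krrev
nmsfs
kglxd
lir
dlvha
yaub
mtnk

Derivation:
Hunk 1: at line 2 remove [uupp] add [emu,cnva,kglxd] -> 10 lines: eqqyz hbn emu cnva kglxd zvtou lfew dlvha yaub mtnk
Hunk 2: at line 5 remove [zvtou,lfew] add [lir] -> 9 lines: eqqyz hbn emu cnva kglxd lir dlvha yaub mtnk
Hunk 3: at line 2 remove [cnva] add [wxqp,krrev,nmsfs] -> 11 lines: eqqyz hbn emu wxqp krrev nmsfs kglxd lir dlvha yaub mtnk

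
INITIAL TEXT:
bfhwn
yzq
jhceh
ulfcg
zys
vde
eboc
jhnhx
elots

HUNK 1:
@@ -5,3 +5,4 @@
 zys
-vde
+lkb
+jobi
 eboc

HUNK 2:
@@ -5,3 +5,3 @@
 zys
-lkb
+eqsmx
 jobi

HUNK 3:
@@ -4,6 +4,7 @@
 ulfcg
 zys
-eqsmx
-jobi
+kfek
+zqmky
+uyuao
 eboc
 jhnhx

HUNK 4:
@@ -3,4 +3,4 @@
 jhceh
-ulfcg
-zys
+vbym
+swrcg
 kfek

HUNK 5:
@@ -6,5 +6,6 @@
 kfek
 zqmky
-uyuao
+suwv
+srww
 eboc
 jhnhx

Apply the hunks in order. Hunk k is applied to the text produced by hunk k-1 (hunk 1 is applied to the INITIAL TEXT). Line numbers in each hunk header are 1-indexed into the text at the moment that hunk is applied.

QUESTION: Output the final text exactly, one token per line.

Answer: bfhwn
yzq
jhceh
vbym
swrcg
kfek
zqmky
suwv
srww
eboc
jhnhx
elots

Derivation:
Hunk 1: at line 5 remove [vde] add [lkb,jobi] -> 10 lines: bfhwn yzq jhceh ulfcg zys lkb jobi eboc jhnhx elots
Hunk 2: at line 5 remove [lkb] add [eqsmx] -> 10 lines: bfhwn yzq jhceh ulfcg zys eqsmx jobi eboc jhnhx elots
Hunk 3: at line 4 remove [eqsmx,jobi] add [kfek,zqmky,uyuao] -> 11 lines: bfhwn yzq jhceh ulfcg zys kfek zqmky uyuao eboc jhnhx elots
Hunk 4: at line 3 remove [ulfcg,zys] add [vbym,swrcg] -> 11 lines: bfhwn yzq jhceh vbym swrcg kfek zqmky uyuao eboc jhnhx elots
Hunk 5: at line 6 remove [uyuao] add [suwv,srww] -> 12 lines: bfhwn yzq jhceh vbym swrcg kfek zqmky suwv srww eboc jhnhx elots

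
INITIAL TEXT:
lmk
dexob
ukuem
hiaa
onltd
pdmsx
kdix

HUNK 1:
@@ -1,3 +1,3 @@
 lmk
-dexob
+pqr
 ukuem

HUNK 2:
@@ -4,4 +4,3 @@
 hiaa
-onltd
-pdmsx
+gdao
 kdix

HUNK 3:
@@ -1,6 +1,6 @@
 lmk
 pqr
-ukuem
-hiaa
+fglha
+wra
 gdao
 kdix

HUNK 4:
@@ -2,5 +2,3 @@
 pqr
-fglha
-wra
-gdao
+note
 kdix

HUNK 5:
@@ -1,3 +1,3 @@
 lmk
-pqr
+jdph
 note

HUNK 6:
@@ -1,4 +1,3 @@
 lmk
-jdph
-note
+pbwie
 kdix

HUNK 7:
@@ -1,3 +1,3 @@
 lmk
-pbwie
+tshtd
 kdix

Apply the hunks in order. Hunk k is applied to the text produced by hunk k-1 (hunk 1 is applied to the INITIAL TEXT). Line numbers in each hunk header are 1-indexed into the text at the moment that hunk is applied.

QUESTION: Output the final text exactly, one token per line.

Answer: lmk
tshtd
kdix

Derivation:
Hunk 1: at line 1 remove [dexob] add [pqr] -> 7 lines: lmk pqr ukuem hiaa onltd pdmsx kdix
Hunk 2: at line 4 remove [onltd,pdmsx] add [gdao] -> 6 lines: lmk pqr ukuem hiaa gdao kdix
Hunk 3: at line 1 remove [ukuem,hiaa] add [fglha,wra] -> 6 lines: lmk pqr fglha wra gdao kdix
Hunk 4: at line 2 remove [fglha,wra,gdao] add [note] -> 4 lines: lmk pqr note kdix
Hunk 5: at line 1 remove [pqr] add [jdph] -> 4 lines: lmk jdph note kdix
Hunk 6: at line 1 remove [jdph,note] add [pbwie] -> 3 lines: lmk pbwie kdix
Hunk 7: at line 1 remove [pbwie] add [tshtd] -> 3 lines: lmk tshtd kdix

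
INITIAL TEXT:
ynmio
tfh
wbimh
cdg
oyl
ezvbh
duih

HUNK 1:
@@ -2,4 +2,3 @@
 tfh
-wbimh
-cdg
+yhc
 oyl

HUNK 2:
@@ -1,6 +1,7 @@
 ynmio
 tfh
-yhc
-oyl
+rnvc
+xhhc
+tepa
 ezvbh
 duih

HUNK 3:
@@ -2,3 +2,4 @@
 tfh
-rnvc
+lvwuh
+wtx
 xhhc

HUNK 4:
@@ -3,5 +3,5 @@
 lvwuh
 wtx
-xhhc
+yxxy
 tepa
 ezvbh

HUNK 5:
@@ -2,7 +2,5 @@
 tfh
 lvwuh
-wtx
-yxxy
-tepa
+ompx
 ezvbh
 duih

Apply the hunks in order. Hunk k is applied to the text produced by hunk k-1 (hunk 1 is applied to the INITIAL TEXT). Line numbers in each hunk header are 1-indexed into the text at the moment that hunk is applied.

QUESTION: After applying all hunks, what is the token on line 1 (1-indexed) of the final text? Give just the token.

Hunk 1: at line 2 remove [wbimh,cdg] add [yhc] -> 6 lines: ynmio tfh yhc oyl ezvbh duih
Hunk 2: at line 1 remove [yhc,oyl] add [rnvc,xhhc,tepa] -> 7 lines: ynmio tfh rnvc xhhc tepa ezvbh duih
Hunk 3: at line 2 remove [rnvc] add [lvwuh,wtx] -> 8 lines: ynmio tfh lvwuh wtx xhhc tepa ezvbh duih
Hunk 4: at line 3 remove [xhhc] add [yxxy] -> 8 lines: ynmio tfh lvwuh wtx yxxy tepa ezvbh duih
Hunk 5: at line 2 remove [wtx,yxxy,tepa] add [ompx] -> 6 lines: ynmio tfh lvwuh ompx ezvbh duih
Final line 1: ynmio

Answer: ynmio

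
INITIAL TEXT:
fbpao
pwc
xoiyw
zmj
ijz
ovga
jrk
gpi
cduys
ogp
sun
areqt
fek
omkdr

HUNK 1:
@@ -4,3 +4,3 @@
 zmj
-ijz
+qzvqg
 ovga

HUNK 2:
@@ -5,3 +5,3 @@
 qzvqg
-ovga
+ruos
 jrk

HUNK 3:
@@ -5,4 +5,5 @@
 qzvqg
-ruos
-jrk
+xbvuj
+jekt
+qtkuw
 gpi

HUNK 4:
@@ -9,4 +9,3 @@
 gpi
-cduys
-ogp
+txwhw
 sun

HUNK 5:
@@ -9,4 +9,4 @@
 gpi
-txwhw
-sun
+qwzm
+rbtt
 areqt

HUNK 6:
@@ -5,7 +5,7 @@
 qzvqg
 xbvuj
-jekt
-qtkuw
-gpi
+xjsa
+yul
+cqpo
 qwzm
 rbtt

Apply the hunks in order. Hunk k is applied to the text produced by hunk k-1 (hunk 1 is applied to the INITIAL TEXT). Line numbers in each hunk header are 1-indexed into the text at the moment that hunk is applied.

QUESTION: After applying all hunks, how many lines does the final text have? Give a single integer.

Answer: 14

Derivation:
Hunk 1: at line 4 remove [ijz] add [qzvqg] -> 14 lines: fbpao pwc xoiyw zmj qzvqg ovga jrk gpi cduys ogp sun areqt fek omkdr
Hunk 2: at line 5 remove [ovga] add [ruos] -> 14 lines: fbpao pwc xoiyw zmj qzvqg ruos jrk gpi cduys ogp sun areqt fek omkdr
Hunk 3: at line 5 remove [ruos,jrk] add [xbvuj,jekt,qtkuw] -> 15 lines: fbpao pwc xoiyw zmj qzvqg xbvuj jekt qtkuw gpi cduys ogp sun areqt fek omkdr
Hunk 4: at line 9 remove [cduys,ogp] add [txwhw] -> 14 lines: fbpao pwc xoiyw zmj qzvqg xbvuj jekt qtkuw gpi txwhw sun areqt fek omkdr
Hunk 5: at line 9 remove [txwhw,sun] add [qwzm,rbtt] -> 14 lines: fbpao pwc xoiyw zmj qzvqg xbvuj jekt qtkuw gpi qwzm rbtt areqt fek omkdr
Hunk 6: at line 5 remove [jekt,qtkuw,gpi] add [xjsa,yul,cqpo] -> 14 lines: fbpao pwc xoiyw zmj qzvqg xbvuj xjsa yul cqpo qwzm rbtt areqt fek omkdr
Final line count: 14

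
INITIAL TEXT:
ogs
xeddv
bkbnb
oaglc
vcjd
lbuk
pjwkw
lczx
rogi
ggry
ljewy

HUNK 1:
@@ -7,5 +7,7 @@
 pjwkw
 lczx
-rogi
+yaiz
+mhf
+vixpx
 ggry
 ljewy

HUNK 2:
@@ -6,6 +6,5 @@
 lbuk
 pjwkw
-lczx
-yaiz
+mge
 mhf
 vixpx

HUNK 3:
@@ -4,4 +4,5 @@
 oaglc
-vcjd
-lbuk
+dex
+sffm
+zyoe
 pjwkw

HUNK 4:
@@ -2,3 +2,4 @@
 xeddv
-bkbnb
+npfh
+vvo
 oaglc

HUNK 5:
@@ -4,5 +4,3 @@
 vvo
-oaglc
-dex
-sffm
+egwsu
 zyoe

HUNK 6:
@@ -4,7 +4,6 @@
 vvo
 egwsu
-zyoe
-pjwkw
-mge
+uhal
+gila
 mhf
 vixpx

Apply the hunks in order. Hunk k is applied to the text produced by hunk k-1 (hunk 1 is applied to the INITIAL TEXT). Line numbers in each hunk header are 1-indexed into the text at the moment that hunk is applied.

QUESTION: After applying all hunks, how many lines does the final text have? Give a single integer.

Hunk 1: at line 7 remove [rogi] add [yaiz,mhf,vixpx] -> 13 lines: ogs xeddv bkbnb oaglc vcjd lbuk pjwkw lczx yaiz mhf vixpx ggry ljewy
Hunk 2: at line 6 remove [lczx,yaiz] add [mge] -> 12 lines: ogs xeddv bkbnb oaglc vcjd lbuk pjwkw mge mhf vixpx ggry ljewy
Hunk 3: at line 4 remove [vcjd,lbuk] add [dex,sffm,zyoe] -> 13 lines: ogs xeddv bkbnb oaglc dex sffm zyoe pjwkw mge mhf vixpx ggry ljewy
Hunk 4: at line 2 remove [bkbnb] add [npfh,vvo] -> 14 lines: ogs xeddv npfh vvo oaglc dex sffm zyoe pjwkw mge mhf vixpx ggry ljewy
Hunk 5: at line 4 remove [oaglc,dex,sffm] add [egwsu] -> 12 lines: ogs xeddv npfh vvo egwsu zyoe pjwkw mge mhf vixpx ggry ljewy
Hunk 6: at line 4 remove [zyoe,pjwkw,mge] add [uhal,gila] -> 11 lines: ogs xeddv npfh vvo egwsu uhal gila mhf vixpx ggry ljewy
Final line count: 11

Answer: 11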